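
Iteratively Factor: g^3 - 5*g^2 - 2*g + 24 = (g + 2)*(g^2 - 7*g + 12) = (g - 4)*(g + 2)*(g - 3)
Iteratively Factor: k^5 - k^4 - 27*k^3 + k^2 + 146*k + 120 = (k - 5)*(k^4 + 4*k^3 - 7*k^2 - 34*k - 24) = (k - 5)*(k + 4)*(k^3 - 7*k - 6) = (k - 5)*(k + 2)*(k + 4)*(k^2 - 2*k - 3) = (k - 5)*(k + 1)*(k + 2)*(k + 4)*(k - 3)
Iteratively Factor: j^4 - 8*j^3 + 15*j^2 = (j)*(j^3 - 8*j^2 + 15*j) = j^2*(j^2 - 8*j + 15) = j^2*(j - 3)*(j - 5)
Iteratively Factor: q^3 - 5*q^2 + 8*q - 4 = (q - 2)*(q^2 - 3*q + 2) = (q - 2)*(q - 1)*(q - 2)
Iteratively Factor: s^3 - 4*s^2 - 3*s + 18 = (s + 2)*(s^2 - 6*s + 9) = (s - 3)*(s + 2)*(s - 3)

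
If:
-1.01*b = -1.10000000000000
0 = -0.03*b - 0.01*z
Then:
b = 1.09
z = -3.27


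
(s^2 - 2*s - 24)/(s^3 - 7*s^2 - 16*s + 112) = (s - 6)/(s^2 - 11*s + 28)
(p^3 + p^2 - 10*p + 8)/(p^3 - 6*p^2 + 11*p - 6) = (p + 4)/(p - 3)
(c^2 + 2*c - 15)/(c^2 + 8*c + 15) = (c - 3)/(c + 3)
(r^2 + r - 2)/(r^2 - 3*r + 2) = (r + 2)/(r - 2)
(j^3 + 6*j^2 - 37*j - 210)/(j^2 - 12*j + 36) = (j^2 + 12*j + 35)/(j - 6)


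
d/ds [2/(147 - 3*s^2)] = 4*s/(3*(s^2 - 49)^2)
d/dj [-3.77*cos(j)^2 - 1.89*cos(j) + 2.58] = (7.54*cos(j) + 1.89)*sin(j)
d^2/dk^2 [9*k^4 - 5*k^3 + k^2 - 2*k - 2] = 108*k^2 - 30*k + 2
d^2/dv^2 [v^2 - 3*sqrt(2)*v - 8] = 2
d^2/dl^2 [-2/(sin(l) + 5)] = 2*(sin(l)^2 - 5*sin(l) - 2)/(sin(l) + 5)^3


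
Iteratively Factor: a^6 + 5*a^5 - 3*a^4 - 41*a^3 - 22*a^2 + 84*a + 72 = (a - 2)*(a^5 + 7*a^4 + 11*a^3 - 19*a^2 - 60*a - 36) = (a - 2)*(a + 1)*(a^4 + 6*a^3 + 5*a^2 - 24*a - 36) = (a - 2)^2*(a + 1)*(a^3 + 8*a^2 + 21*a + 18) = (a - 2)^2*(a + 1)*(a + 2)*(a^2 + 6*a + 9) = (a - 2)^2*(a + 1)*(a + 2)*(a + 3)*(a + 3)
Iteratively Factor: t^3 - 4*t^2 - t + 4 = (t + 1)*(t^2 - 5*t + 4) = (t - 1)*(t + 1)*(t - 4)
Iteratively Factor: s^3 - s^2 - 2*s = (s + 1)*(s^2 - 2*s) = s*(s + 1)*(s - 2)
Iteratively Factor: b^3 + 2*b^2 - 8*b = (b - 2)*(b^2 + 4*b) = b*(b - 2)*(b + 4)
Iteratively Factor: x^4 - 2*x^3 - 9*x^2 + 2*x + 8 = (x - 4)*(x^3 + 2*x^2 - x - 2) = (x - 4)*(x - 1)*(x^2 + 3*x + 2) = (x - 4)*(x - 1)*(x + 1)*(x + 2)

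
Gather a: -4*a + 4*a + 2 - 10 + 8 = 0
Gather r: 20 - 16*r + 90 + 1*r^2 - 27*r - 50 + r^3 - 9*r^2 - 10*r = r^3 - 8*r^2 - 53*r + 60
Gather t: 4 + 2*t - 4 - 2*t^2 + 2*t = -2*t^2 + 4*t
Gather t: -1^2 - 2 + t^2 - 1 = t^2 - 4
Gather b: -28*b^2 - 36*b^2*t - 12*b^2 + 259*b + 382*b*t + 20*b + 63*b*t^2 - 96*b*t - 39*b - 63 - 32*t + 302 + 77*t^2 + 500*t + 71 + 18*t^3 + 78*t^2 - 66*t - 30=b^2*(-36*t - 40) + b*(63*t^2 + 286*t + 240) + 18*t^3 + 155*t^2 + 402*t + 280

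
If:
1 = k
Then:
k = 1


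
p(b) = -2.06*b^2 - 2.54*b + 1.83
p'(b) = -4.12*b - 2.54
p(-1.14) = 2.05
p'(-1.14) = 2.16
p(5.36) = -70.97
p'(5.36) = -24.62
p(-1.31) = 1.62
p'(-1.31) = 2.86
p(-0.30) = 2.41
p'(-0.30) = -1.30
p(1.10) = -3.46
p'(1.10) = -7.07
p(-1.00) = 2.31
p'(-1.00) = 1.58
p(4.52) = -51.74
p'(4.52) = -21.16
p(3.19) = -27.24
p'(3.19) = -15.68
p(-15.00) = -423.57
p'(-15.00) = 59.26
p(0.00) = 1.83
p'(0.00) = -2.54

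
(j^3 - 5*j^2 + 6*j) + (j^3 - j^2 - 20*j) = 2*j^3 - 6*j^2 - 14*j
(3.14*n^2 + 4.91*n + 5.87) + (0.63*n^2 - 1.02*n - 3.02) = 3.77*n^2 + 3.89*n + 2.85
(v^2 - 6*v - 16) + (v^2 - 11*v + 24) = 2*v^2 - 17*v + 8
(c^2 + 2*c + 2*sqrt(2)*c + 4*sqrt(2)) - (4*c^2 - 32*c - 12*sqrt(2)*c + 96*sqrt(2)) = -3*c^2 + 14*sqrt(2)*c + 34*c - 92*sqrt(2)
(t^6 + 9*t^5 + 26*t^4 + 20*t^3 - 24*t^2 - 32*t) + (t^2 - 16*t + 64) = t^6 + 9*t^5 + 26*t^4 + 20*t^3 - 23*t^2 - 48*t + 64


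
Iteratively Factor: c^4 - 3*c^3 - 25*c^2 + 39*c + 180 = (c - 4)*(c^3 + c^2 - 21*c - 45) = (c - 4)*(c + 3)*(c^2 - 2*c - 15) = (c - 5)*(c - 4)*(c + 3)*(c + 3)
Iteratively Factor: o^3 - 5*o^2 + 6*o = (o - 3)*(o^2 - 2*o) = o*(o - 3)*(o - 2)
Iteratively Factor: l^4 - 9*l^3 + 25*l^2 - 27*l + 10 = (l - 5)*(l^3 - 4*l^2 + 5*l - 2) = (l - 5)*(l - 2)*(l^2 - 2*l + 1) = (l - 5)*(l - 2)*(l - 1)*(l - 1)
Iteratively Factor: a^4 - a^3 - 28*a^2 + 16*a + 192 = (a + 4)*(a^3 - 5*a^2 - 8*a + 48) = (a - 4)*(a + 4)*(a^2 - a - 12) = (a - 4)^2*(a + 4)*(a + 3)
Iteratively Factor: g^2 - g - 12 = (g + 3)*(g - 4)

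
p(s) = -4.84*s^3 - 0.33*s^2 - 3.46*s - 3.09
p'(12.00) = -2102.26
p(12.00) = -8455.65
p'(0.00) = -3.46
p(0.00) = -3.09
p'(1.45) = -34.95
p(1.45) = -23.56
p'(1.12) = -22.41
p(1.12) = -14.18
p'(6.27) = -578.42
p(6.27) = -1230.78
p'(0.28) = -4.78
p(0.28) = -4.19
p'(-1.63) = -40.96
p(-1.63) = 22.63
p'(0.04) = -3.51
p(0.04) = -3.23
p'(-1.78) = -48.29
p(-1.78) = 29.32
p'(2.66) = -107.95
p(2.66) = -105.72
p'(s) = -14.52*s^2 - 0.66*s - 3.46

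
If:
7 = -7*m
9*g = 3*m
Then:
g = -1/3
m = -1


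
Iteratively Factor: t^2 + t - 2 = (t + 2)*(t - 1)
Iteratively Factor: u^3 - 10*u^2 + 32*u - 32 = (u - 2)*(u^2 - 8*u + 16) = (u - 4)*(u - 2)*(u - 4)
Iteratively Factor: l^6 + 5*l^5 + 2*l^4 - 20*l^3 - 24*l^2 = (l + 2)*(l^5 + 3*l^4 - 4*l^3 - 12*l^2) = l*(l + 2)*(l^4 + 3*l^3 - 4*l^2 - 12*l) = l*(l + 2)*(l + 3)*(l^3 - 4*l) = l*(l - 2)*(l + 2)*(l + 3)*(l^2 + 2*l) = l*(l - 2)*(l + 2)^2*(l + 3)*(l)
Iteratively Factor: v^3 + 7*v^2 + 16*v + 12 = (v + 3)*(v^2 + 4*v + 4) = (v + 2)*(v + 3)*(v + 2)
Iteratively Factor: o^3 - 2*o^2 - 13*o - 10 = (o + 1)*(o^2 - 3*o - 10) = (o - 5)*(o + 1)*(o + 2)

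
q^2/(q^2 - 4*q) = q/(q - 4)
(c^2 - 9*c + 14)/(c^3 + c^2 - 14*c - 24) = (c^2 - 9*c + 14)/(c^3 + c^2 - 14*c - 24)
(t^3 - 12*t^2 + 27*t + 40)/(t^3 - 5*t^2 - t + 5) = (t - 8)/(t - 1)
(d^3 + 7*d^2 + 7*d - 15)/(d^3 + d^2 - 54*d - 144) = (d^2 + 4*d - 5)/(d^2 - 2*d - 48)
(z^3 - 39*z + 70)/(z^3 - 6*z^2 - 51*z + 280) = (z - 2)/(z - 8)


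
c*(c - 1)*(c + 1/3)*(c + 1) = c^4 + c^3/3 - c^2 - c/3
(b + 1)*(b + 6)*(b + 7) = b^3 + 14*b^2 + 55*b + 42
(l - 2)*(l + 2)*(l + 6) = l^3 + 6*l^2 - 4*l - 24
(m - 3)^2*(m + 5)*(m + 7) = m^4 + 6*m^3 - 28*m^2 - 102*m + 315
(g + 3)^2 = g^2 + 6*g + 9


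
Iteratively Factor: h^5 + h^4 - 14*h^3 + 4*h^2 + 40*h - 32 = (h - 2)*(h^4 + 3*h^3 - 8*h^2 - 12*h + 16) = (h - 2)*(h - 1)*(h^3 + 4*h^2 - 4*h - 16) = (h - 2)*(h - 1)*(h + 4)*(h^2 - 4) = (h - 2)*(h - 1)*(h + 2)*(h + 4)*(h - 2)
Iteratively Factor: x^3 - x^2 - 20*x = (x - 5)*(x^2 + 4*x) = (x - 5)*(x + 4)*(x)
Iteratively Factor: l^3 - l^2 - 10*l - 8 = (l + 2)*(l^2 - 3*l - 4) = (l + 1)*(l + 2)*(l - 4)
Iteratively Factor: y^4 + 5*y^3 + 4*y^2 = (y)*(y^3 + 5*y^2 + 4*y) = y*(y + 4)*(y^2 + y) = y*(y + 1)*(y + 4)*(y)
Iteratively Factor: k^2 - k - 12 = (k - 4)*(k + 3)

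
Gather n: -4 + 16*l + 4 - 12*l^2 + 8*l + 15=-12*l^2 + 24*l + 15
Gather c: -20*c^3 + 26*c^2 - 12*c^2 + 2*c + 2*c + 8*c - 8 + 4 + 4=-20*c^3 + 14*c^2 + 12*c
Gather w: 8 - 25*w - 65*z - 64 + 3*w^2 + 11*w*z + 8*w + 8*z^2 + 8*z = 3*w^2 + w*(11*z - 17) + 8*z^2 - 57*z - 56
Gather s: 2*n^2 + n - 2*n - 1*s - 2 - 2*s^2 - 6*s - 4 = 2*n^2 - n - 2*s^2 - 7*s - 6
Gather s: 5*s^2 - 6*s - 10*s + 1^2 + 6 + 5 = 5*s^2 - 16*s + 12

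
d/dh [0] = 0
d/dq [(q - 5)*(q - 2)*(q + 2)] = 3*q^2 - 10*q - 4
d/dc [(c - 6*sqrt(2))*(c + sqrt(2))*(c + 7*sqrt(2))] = 3*c^2 + 4*sqrt(2)*c - 82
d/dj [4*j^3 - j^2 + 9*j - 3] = 12*j^2 - 2*j + 9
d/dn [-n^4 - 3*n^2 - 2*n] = -4*n^3 - 6*n - 2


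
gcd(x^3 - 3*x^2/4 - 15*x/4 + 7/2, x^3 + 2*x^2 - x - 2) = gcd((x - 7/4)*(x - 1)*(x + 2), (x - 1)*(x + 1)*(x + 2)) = x^2 + x - 2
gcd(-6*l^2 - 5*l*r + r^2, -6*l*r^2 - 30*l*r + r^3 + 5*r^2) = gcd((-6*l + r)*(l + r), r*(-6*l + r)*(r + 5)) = -6*l + r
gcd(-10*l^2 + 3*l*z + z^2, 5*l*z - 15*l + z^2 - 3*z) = 5*l + z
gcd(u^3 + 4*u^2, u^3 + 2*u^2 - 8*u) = u^2 + 4*u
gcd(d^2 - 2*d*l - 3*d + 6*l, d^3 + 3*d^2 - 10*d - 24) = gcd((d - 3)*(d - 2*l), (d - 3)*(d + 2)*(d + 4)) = d - 3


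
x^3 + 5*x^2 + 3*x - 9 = (x - 1)*(x + 3)^2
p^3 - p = p*(p - 1)*(p + 1)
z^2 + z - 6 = (z - 2)*(z + 3)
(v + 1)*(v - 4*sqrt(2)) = v^2 - 4*sqrt(2)*v + v - 4*sqrt(2)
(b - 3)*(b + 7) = b^2 + 4*b - 21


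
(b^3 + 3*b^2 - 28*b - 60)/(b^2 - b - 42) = (b^2 - 3*b - 10)/(b - 7)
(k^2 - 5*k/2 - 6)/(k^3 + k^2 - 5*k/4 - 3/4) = 2*(k - 4)/(2*k^2 - k - 1)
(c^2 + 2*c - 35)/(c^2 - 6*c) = (c^2 + 2*c - 35)/(c*(c - 6))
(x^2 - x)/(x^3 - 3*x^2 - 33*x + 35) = x/(x^2 - 2*x - 35)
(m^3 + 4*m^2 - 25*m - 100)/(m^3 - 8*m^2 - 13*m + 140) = (m + 5)/(m - 7)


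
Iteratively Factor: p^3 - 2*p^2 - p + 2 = (p - 2)*(p^2 - 1) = (p - 2)*(p - 1)*(p + 1)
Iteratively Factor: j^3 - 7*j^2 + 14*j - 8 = (j - 4)*(j^2 - 3*j + 2) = (j - 4)*(j - 1)*(j - 2)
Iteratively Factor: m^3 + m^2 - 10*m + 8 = (m - 1)*(m^2 + 2*m - 8) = (m - 2)*(m - 1)*(m + 4)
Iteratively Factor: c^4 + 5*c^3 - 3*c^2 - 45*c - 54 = (c - 3)*(c^3 + 8*c^2 + 21*c + 18) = (c - 3)*(c + 3)*(c^2 + 5*c + 6) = (c - 3)*(c + 2)*(c + 3)*(c + 3)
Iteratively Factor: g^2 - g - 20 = (g - 5)*(g + 4)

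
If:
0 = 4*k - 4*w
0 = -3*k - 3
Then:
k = -1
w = -1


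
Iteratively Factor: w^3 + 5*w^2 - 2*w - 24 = (w + 3)*(w^2 + 2*w - 8) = (w + 3)*(w + 4)*(w - 2)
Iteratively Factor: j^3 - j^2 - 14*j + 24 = (j + 4)*(j^2 - 5*j + 6) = (j - 2)*(j + 4)*(j - 3)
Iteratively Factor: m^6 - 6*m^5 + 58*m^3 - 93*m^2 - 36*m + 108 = (m - 2)*(m^5 - 4*m^4 - 8*m^3 + 42*m^2 - 9*m - 54) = (m - 2)*(m + 1)*(m^4 - 5*m^3 - 3*m^2 + 45*m - 54) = (m - 2)*(m + 1)*(m + 3)*(m^3 - 8*m^2 + 21*m - 18) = (m - 3)*(m - 2)*(m + 1)*(m + 3)*(m^2 - 5*m + 6) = (m - 3)*(m - 2)^2*(m + 1)*(m + 3)*(m - 3)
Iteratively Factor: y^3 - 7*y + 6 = (y - 1)*(y^2 + y - 6) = (y - 1)*(y + 3)*(y - 2)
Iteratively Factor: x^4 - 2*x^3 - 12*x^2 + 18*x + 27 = (x - 3)*(x^3 + x^2 - 9*x - 9) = (x - 3)*(x + 3)*(x^2 - 2*x - 3) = (x - 3)*(x + 1)*(x + 3)*(x - 3)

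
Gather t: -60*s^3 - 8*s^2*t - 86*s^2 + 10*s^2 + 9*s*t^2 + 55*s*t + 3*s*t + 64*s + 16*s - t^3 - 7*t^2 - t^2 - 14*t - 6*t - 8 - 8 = -60*s^3 - 76*s^2 + 80*s - t^3 + t^2*(9*s - 8) + t*(-8*s^2 + 58*s - 20) - 16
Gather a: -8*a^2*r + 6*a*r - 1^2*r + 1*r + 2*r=-8*a^2*r + 6*a*r + 2*r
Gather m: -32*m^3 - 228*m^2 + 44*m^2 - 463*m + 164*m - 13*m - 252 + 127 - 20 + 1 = -32*m^3 - 184*m^2 - 312*m - 144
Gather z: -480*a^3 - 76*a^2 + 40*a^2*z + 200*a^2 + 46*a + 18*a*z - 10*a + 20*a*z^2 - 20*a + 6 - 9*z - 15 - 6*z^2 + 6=-480*a^3 + 124*a^2 + 16*a + z^2*(20*a - 6) + z*(40*a^2 + 18*a - 9) - 3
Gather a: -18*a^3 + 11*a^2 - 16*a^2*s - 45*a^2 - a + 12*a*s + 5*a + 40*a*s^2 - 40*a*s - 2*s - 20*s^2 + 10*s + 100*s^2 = -18*a^3 + a^2*(-16*s - 34) + a*(40*s^2 - 28*s + 4) + 80*s^2 + 8*s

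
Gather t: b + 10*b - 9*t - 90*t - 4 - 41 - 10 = 11*b - 99*t - 55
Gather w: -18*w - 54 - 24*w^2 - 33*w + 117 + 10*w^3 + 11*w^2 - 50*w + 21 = 10*w^3 - 13*w^2 - 101*w + 84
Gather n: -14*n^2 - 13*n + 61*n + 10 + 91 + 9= -14*n^2 + 48*n + 110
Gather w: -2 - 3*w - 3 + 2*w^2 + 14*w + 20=2*w^2 + 11*w + 15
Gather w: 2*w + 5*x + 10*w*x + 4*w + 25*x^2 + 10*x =w*(10*x + 6) + 25*x^2 + 15*x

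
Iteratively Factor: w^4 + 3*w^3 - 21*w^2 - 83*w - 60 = (w + 4)*(w^3 - w^2 - 17*w - 15) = (w - 5)*(w + 4)*(w^2 + 4*w + 3) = (w - 5)*(w + 1)*(w + 4)*(w + 3)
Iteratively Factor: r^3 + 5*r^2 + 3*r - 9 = (r + 3)*(r^2 + 2*r - 3) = (r + 3)^2*(r - 1)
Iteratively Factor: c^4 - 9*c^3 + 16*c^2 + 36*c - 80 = (c - 5)*(c^3 - 4*c^2 - 4*c + 16) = (c - 5)*(c - 2)*(c^2 - 2*c - 8) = (c - 5)*(c - 2)*(c + 2)*(c - 4)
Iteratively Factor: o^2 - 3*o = (o - 3)*(o)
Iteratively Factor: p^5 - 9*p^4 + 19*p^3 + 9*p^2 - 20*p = (p - 5)*(p^4 - 4*p^3 - p^2 + 4*p) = (p - 5)*(p - 1)*(p^3 - 3*p^2 - 4*p) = (p - 5)*(p - 4)*(p - 1)*(p^2 + p) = p*(p - 5)*(p - 4)*(p - 1)*(p + 1)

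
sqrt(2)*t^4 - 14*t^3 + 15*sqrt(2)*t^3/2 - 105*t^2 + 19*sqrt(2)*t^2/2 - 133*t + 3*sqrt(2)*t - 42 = (t + 1)*(t + 6)*(t - 7*sqrt(2))*(sqrt(2)*t + sqrt(2)/2)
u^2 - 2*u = u*(u - 2)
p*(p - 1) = p^2 - p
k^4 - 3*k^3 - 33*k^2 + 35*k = k*(k - 7)*(k - 1)*(k + 5)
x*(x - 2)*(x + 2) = x^3 - 4*x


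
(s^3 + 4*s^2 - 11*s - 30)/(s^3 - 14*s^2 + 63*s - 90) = (s^2 + 7*s + 10)/(s^2 - 11*s + 30)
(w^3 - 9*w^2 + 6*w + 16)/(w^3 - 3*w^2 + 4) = (w - 8)/(w - 2)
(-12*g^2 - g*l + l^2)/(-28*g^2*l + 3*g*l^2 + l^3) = (3*g + l)/(l*(7*g + l))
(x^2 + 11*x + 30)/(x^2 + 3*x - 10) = (x + 6)/(x - 2)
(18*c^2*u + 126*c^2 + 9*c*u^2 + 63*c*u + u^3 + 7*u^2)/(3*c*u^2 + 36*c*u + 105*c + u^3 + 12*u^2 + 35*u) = (6*c + u)/(u + 5)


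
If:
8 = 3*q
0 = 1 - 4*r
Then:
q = 8/3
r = 1/4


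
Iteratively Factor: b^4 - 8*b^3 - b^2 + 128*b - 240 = (b - 5)*(b^3 - 3*b^2 - 16*b + 48) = (b - 5)*(b + 4)*(b^2 - 7*b + 12) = (b - 5)*(b - 4)*(b + 4)*(b - 3)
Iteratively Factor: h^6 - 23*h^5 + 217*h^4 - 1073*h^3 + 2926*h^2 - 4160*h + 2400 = (h - 2)*(h^5 - 21*h^4 + 175*h^3 - 723*h^2 + 1480*h - 1200) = (h - 5)*(h - 2)*(h^4 - 16*h^3 + 95*h^2 - 248*h + 240) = (h - 5)*(h - 3)*(h - 2)*(h^3 - 13*h^2 + 56*h - 80) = (h - 5)*(h - 4)*(h - 3)*(h - 2)*(h^2 - 9*h + 20) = (h - 5)*(h - 4)^2*(h - 3)*(h - 2)*(h - 5)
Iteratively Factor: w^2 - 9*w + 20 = (w - 5)*(w - 4)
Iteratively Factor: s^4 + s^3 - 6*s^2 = (s)*(s^3 + s^2 - 6*s) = s^2*(s^2 + s - 6) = s^2*(s + 3)*(s - 2)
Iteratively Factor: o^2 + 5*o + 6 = (o + 3)*(o + 2)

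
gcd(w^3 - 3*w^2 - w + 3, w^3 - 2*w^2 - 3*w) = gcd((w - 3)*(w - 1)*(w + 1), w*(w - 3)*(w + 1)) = w^2 - 2*w - 3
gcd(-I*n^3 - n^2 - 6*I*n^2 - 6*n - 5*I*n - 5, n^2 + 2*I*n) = 1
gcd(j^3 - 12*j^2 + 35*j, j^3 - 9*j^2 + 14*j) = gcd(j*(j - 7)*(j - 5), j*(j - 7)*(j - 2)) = j^2 - 7*j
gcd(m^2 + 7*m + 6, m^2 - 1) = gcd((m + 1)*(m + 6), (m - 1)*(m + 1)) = m + 1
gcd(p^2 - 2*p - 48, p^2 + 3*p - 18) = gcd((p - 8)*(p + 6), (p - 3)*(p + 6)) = p + 6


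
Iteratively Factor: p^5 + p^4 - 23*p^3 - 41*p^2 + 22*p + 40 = (p + 2)*(p^4 - p^3 - 21*p^2 + p + 20) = (p + 2)*(p + 4)*(p^3 - 5*p^2 - p + 5) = (p - 5)*(p + 2)*(p + 4)*(p^2 - 1) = (p - 5)*(p + 1)*(p + 2)*(p + 4)*(p - 1)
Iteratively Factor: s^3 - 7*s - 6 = (s - 3)*(s^2 + 3*s + 2) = (s - 3)*(s + 1)*(s + 2)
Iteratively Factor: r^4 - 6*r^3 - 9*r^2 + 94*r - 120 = (r - 5)*(r^3 - r^2 - 14*r + 24) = (r - 5)*(r + 4)*(r^2 - 5*r + 6) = (r - 5)*(r - 3)*(r + 4)*(r - 2)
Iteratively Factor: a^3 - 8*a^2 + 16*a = (a)*(a^2 - 8*a + 16) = a*(a - 4)*(a - 4)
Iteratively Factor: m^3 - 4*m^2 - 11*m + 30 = (m + 3)*(m^2 - 7*m + 10) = (m - 2)*(m + 3)*(m - 5)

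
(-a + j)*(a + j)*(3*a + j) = -3*a^3 - a^2*j + 3*a*j^2 + j^3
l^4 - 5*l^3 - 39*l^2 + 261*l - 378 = (l - 6)*(l - 3)^2*(l + 7)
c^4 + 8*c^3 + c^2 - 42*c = c*(c - 2)*(c + 3)*(c + 7)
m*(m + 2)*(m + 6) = m^3 + 8*m^2 + 12*m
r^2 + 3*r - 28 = (r - 4)*(r + 7)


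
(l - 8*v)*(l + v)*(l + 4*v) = l^3 - 3*l^2*v - 36*l*v^2 - 32*v^3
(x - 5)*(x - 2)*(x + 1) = x^3 - 6*x^2 + 3*x + 10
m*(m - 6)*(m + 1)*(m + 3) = m^4 - 2*m^3 - 21*m^2 - 18*m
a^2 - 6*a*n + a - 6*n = (a + 1)*(a - 6*n)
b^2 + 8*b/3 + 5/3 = (b + 1)*(b + 5/3)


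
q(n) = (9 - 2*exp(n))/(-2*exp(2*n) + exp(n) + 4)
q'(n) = (9 - 2*exp(n))*(4*exp(2*n) - exp(n))/(-2*exp(2*n) + exp(n) + 4)^2 - 2*exp(n)/(-2*exp(2*n) + exp(n) + 4) = (-(2*exp(n) - 9)*(4*exp(n) - 1) + 4*exp(2*n) - 2*exp(n) - 8)*exp(n)/(-2*exp(2*n) + exp(n) + 4)^2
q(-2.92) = 2.20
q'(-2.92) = -0.05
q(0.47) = 12.08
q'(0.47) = 210.80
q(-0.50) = 2.01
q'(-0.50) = 0.14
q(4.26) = 0.01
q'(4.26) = -0.01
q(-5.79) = 2.25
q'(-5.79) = -0.00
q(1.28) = -0.10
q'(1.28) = 0.65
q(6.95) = 0.00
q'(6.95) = -0.00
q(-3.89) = 2.23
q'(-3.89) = -0.02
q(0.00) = 2.33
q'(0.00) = 1.67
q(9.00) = 0.00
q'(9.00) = 0.00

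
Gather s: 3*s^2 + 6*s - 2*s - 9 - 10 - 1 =3*s^2 + 4*s - 20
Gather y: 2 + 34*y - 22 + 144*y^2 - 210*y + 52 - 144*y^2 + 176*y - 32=0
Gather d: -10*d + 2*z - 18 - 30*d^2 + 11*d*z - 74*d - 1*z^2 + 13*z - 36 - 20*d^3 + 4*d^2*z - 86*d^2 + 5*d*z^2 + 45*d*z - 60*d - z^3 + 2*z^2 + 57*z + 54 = -20*d^3 + d^2*(4*z - 116) + d*(5*z^2 + 56*z - 144) - z^3 + z^2 + 72*z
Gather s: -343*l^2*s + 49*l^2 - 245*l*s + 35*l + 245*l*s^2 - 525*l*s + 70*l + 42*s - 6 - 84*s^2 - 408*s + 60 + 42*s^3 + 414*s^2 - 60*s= 49*l^2 + 105*l + 42*s^3 + s^2*(245*l + 330) + s*(-343*l^2 - 770*l - 426) + 54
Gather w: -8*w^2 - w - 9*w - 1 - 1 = -8*w^2 - 10*w - 2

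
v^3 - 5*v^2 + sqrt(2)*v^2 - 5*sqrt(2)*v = v*(v - 5)*(v + sqrt(2))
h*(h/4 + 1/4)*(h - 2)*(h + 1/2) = h^4/4 - h^3/8 - 5*h^2/8 - h/4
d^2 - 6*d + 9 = (d - 3)^2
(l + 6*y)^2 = l^2 + 12*l*y + 36*y^2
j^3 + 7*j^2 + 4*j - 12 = (j - 1)*(j + 2)*(j + 6)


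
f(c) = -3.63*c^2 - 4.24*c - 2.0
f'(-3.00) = 17.54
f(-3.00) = -21.95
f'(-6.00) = 39.32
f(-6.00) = -107.24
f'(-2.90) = 16.81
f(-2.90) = -20.23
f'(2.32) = -21.08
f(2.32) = -31.37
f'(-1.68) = 7.96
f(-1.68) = -5.12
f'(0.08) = -4.82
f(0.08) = -2.36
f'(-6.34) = 41.79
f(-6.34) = -121.03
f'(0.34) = -6.71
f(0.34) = -3.86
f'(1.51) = -15.20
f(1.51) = -16.68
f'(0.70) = -9.32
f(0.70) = -6.75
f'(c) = -7.26*c - 4.24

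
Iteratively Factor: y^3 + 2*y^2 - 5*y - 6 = (y + 3)*(y^2 - y - 2) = (y + 1)*(y + 3)*(y - 2)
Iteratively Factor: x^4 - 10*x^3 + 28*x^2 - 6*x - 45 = (x - 5)*(x^3 - 5*x^2 + 3*x + 9) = (x - 5)*(x - 3)*(x^2 - 2*x - 3) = (x - 5)*(x - 3)^2*(x + 1)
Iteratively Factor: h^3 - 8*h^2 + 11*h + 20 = (h - 4)*(h^2 - 4*h - 5) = (h - 4)*(h + 1)*(h - 5)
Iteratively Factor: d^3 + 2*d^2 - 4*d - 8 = (d + 2)*(d^2 - 4) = (d - 2)*(d + 2)*(d + 2)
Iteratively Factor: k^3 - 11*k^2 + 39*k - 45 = (k - 5)*(k^2 - 6*k + 9) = (k - 5)*(k - 3)*(k - 3)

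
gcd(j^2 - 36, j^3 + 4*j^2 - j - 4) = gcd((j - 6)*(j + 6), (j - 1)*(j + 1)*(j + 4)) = 1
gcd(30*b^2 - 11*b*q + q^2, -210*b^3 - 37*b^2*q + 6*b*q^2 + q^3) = -6*b + q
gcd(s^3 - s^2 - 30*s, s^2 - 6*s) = s^2 - 6*s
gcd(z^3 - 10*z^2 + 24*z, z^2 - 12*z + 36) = z - 6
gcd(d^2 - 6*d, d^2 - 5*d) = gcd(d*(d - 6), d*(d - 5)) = d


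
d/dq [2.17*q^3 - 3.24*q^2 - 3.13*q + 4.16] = 6.51*q^2 - 6.48*q - 3.13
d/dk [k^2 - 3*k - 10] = 2*k - 3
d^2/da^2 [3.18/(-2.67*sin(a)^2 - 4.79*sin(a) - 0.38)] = (90.679608*sin(a)^4 + 122.009922*sin(a)^3 - 75.962886*sin(a)^2 - 249.80808*sin(a) - 139.47162)/(2.67*sin(a)^2 + 4.79*sin(a) + 0.38)^3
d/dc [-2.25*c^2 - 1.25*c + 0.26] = -4.5*c - 1.25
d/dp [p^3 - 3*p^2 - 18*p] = 3*p^2 - 6*p - 18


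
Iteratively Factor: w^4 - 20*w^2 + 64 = (w + 4)*(w^3 - 4*w^2 - 4*w + 16) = (w + 2)*(w + 4)*(w^2 - 6*w + 8) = (w - 4)*(w + 2)*(w + 4)*(w - 2)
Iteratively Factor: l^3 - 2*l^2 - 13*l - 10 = (l + 1)*(l^2 - 3*l - 10) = (l - 5)*(l + 1)*(l + 2)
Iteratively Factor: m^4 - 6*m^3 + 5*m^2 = (m)*(m^3 - 6*m^2 + 5*m) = m*(m - 1)*(m^2 - 5*m) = m*(m - 5)*(m - 1)*(m)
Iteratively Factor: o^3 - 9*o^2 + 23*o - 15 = (o - 3)*(o^2 - 6*o + 5) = (o - 5)*(o - 3)*(o - 1)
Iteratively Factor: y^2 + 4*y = (y + 4)*(y)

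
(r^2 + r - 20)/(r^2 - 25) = (r - 4)/(r - 5)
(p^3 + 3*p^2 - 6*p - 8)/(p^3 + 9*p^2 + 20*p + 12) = (p^2 + 2*p - 8)/(p^2 + 8*p + 12)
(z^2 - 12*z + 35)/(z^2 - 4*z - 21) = (z - 5)/(z + 3)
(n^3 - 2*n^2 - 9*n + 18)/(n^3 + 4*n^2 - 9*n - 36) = (n - 2)/(n + 4)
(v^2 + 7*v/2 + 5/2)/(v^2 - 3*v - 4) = (v + 5/2)/(v - 4)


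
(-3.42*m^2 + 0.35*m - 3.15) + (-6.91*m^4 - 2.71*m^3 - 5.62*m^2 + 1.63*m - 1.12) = -6.91*m^4 - 2.71*m^3 - 9.04*m^2 + 1.98*m - 4.27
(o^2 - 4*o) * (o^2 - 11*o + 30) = o^4 - 15*o^3 + 74*o^2 - 120*o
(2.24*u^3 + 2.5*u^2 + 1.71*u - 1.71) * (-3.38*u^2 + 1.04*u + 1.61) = -7.5712*u^5 - 6.1204*u^4 + 0.426600000000001*u^3 + 11.5832*u^2 + 0.9747*u - 2.7531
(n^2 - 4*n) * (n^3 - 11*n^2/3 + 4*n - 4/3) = n^5 - 23*n^4/3 + 56*n^3/3 - 52*n^2/3 + 16*n/3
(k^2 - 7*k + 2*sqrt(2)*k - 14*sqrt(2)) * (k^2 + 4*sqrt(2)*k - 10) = k^4 - 7*k^3 + 6*sqrt(2)*k^3 - 42*sqrt(2)*k^2 + 6*k^2 - 42*k - 20*sqrt(2)*k + 140*sqrt(2)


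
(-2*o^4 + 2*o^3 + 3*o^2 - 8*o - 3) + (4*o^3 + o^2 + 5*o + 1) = -2*o^4 + 6*o^3 + 4*o^2 - 3*o - 2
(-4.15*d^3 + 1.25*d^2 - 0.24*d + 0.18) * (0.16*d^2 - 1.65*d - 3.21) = -0.664*d^5 + 7.0475*d^4 + 11.2206*d^3 - 3.5877*d^2 + 0.4734*d - 0.5778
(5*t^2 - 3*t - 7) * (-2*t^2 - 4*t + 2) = -10*t^4 - 14*t^3 + 36*t^2 + 22*t - 14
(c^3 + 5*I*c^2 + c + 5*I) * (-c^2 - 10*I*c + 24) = -c^5 - 15*I*c^4 + 73*c^3 + 105*I*c^2 + 74*c + 120*I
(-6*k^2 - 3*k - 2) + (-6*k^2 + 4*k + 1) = -12*k^2 + k - 1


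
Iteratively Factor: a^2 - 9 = (a + 3)*(a - 3)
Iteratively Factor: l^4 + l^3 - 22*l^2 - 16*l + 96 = (l + 3)*(l^3 - 2*l^2 - 16*l + 32) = (l + 3)*(l + 4)*(l^2 - 6*l + 8) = (l - 4)*(l + 3)*(l + 4)*(l - 2)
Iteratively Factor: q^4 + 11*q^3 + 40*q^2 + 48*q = (q + 4)*(q^3 + 7*q^2 + 12*q) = q*(q + 4)*(q^2 + 7*q + 12) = q*(q + 4)^2*(q + 3)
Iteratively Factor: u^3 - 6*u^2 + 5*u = (u)*(u^2 - 6*u + 5) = u*(u - 1)*(u - 5)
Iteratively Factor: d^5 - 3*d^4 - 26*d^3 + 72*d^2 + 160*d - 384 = (d - 4)*(d^4 + d^3 - 22*d^2 - 16*d + 96) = (d - 4)*(d - 2)*(d^3 + 3*d^2 - 16*d - 48) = (d - 4)^2*(d - 2)*(d^2 + 7*d + 12) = (d - 4)^2*(d - 2)*(d + 4)*(d + 3)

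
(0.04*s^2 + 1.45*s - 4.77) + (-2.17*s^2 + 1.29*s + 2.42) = -2.13*s^2 + 2.74*s - 2.35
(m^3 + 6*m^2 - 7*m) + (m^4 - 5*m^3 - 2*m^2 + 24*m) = m^4 - 4*m^3 + 4*m^2 + 17*m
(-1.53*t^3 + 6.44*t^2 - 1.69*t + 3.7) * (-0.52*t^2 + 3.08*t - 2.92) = 0.7956*t^5 - 8.0612*t^4 + 25.1816*t^3 - 25.934*t^2 + 16.3308*t - 10.804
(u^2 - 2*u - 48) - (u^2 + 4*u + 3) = -6*u - 51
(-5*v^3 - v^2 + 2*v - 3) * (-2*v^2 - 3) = 10*v^5 + 2*v^4 + 11*v^3 + 9*v^2 - 6*v + 9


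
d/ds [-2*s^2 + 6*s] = 6 - 4*s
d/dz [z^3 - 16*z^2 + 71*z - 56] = 3*z^2 - 32*z + 71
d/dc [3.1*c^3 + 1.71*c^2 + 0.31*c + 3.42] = 9.3*c^2 + 3.42*c + 0.31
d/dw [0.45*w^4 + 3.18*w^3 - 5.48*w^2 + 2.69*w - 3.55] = 1.8*w^3 + 9.54*w^2 - 10.96*w + 2.69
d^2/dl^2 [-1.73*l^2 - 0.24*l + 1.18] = -3.46000000000000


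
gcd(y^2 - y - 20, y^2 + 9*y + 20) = y + 4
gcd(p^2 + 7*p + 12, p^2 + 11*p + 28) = p + 4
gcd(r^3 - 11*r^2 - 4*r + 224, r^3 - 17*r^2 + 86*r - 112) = r^2 - 15*r + 56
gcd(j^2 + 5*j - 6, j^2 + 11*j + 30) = j + 6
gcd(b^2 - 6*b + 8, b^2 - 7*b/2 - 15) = 1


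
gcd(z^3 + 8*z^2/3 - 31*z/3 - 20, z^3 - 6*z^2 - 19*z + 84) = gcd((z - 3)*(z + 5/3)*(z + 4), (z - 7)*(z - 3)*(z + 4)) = z^2 + z - 12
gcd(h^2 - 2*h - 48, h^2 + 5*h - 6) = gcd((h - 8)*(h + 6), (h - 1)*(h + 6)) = h + 6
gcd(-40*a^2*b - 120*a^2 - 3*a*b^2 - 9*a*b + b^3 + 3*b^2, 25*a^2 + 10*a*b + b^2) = 5*a + b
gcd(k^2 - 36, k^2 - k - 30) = k - 6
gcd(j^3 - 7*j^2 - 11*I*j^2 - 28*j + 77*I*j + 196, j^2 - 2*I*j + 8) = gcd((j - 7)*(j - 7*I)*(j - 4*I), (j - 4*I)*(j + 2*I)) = j - 4*I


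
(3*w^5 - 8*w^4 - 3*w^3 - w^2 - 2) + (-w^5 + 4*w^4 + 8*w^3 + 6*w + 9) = 2*w^5 - 4*w^4 + 5*w^3 - w^2 + 6*w + 7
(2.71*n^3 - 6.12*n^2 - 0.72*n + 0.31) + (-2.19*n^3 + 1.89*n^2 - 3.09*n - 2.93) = 0.52*n^3 - 4.23*n^2 - 3.81*n - 2.62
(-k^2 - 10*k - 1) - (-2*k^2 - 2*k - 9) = k^2 - 8*k + 8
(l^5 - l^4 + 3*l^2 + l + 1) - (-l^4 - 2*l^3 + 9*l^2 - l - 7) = l^5 + 2*l^3 - 6*l^2 + 2*l + 8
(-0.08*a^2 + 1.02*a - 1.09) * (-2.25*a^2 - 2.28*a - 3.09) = 0.18*a^4 - 2.1126*a^3 + 0.3741*a^2 - 0.6666*a + 3.3681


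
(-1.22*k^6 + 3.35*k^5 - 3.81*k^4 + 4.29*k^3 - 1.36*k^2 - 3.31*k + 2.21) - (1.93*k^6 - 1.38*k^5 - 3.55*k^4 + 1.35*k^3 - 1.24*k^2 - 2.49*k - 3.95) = -3.15*k^6 + 4.73*k^5 - 0.26*k^4 + 2.94*k^3 - 0.12*k^2 - 0.82*k + 6.16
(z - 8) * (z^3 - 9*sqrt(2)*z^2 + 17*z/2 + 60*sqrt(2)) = z^4 - 9*sqrt(2)*z^3 - 8*z^3 + 17*z^2/2 + 72*sqrt(2)*z^2 - 68*z + 60*sqrt(2)*z - 480*sqrt(2)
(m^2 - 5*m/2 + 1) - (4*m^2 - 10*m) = -3*m^2 + 15*m/2 + 1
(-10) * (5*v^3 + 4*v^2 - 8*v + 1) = -50*v^3 - 40*v^2 + 80*v - 10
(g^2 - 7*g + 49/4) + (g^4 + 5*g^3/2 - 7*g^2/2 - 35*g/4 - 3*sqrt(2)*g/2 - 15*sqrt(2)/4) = g^4 + 5*g^3/2 - 5*g^2/2 - 63*g/4 - 3*sqrt(2)*g/2 - 15*sqrt(2)/4 + 49/4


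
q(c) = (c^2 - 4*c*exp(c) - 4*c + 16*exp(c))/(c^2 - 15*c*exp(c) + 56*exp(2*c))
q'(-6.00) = 0.10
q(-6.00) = 1.66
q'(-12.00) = 0.03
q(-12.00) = 1.33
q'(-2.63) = -0.20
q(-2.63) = 1.92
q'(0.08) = -0.32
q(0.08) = 0.26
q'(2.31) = -0.02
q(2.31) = 0.01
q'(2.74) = -0.01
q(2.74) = 0.01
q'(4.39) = -0.00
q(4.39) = -0.00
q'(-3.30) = 0.04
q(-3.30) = 1.97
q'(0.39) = -0.22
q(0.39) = 0.18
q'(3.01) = -0.01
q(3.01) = 0.00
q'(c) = (-4*c*exp(c) + 2*c + 12*exp(c) - 4)/(c^2 - 15*c*exp(c) + 56*exp(2*c)) + (c^2 - 4*c*exp(c) - 4*c + 16*exp(c))*(15*c*exp(c) - 2*c - 112*exp(2*c) + 15*exp(c))/(c^2 - 15*c*exp(c) + 56*exp(2*c))^2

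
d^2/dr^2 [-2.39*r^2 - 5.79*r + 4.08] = -4.78000000000000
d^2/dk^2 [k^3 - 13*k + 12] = 6*k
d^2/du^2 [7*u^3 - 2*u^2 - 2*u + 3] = 42*u - 4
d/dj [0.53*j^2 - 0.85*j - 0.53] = 1.06*j - 0.85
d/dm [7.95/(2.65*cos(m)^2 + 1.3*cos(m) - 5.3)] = (42.135*cos(m) + 10.335)*sin(m)/(2.65*cos(m)^2 + 1.3*cos(m) - 5.3)^2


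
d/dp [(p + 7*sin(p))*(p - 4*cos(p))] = (p + 7*sin(p))*(4*sin(p) + 1) + (p - 4*cos(p))*(7*cos(p) + 1)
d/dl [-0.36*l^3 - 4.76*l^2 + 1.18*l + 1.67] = -1.08*l^2 - 9.52*l + 1.18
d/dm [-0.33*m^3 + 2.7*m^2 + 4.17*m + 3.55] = -0.99*m^2 + 5.4*m + 4.17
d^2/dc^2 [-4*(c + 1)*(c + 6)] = -8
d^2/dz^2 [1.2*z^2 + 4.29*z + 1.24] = 2.40000000000000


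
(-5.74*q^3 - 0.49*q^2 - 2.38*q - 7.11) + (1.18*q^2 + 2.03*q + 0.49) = -5.74*q^3 + 0.69*q^2 - 0.35*q - 6.62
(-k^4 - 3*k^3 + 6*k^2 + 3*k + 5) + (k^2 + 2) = -k^4 - 3*k^3 + 7*k^2 + 3*k + 7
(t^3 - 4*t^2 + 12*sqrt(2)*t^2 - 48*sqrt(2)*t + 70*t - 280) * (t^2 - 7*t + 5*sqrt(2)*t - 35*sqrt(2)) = t^5 - 11*t^4 + 17*sqrt(2)*t^4 - 187*sqrt(2)*t^3 + 218*t^3 - 2090*t^2 + 826*sqrt(2)*t^2 - 3850*sqrt(2)*t + 5320*t + 9800*sqrt(2)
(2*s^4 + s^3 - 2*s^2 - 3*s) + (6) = 2*s^4 + s^3 - 2*s^2 - 3*s + 6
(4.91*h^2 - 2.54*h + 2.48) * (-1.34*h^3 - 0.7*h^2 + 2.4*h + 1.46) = -6.5794*h^5 - 0.0333999999999994*h^4 + 10.2388*h^3 - 0.6634*h^2 + 2.2436*h + 3.6208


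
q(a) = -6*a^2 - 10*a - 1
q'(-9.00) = 98.00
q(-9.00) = -397.00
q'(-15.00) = 170.00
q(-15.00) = -1201.00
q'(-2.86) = 24.32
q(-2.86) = -21.48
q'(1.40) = -26.80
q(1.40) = -26.76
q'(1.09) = -23.08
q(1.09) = -19.03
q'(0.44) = -15.28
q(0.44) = -6.56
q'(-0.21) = -7.48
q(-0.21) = 0.84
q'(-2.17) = 16.04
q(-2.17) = -7.55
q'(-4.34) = 42.08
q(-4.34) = -70.61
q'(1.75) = -31.00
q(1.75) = -36.88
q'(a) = -12*a - 10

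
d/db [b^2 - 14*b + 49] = 2*b - 14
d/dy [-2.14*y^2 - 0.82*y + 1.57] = -4.28*y - 0.82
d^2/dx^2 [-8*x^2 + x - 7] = -16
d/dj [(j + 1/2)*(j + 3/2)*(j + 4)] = 3*j^2 + 12*j + 35/4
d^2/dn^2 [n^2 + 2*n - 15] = 2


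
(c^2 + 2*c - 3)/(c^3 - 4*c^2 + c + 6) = (c^2 + 2*c - 3)/(c^3 - 4*c^2 + c + 6)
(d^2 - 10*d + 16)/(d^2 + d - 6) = (d - 8)/(d + 3)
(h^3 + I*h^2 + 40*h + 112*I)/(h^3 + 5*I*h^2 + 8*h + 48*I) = (h - 7*I)/(h - 3*I)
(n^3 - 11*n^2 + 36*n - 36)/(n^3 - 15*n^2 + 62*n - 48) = (n^2 - 5*n + 6)/(n^2 - 9*n + 8)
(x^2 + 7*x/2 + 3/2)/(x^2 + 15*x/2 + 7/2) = (x + 3)/(x + 7)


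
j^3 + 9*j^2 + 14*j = j*(j + 2)*(j + 7)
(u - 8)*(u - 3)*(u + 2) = u^3 - 9*u^2 + 2*u + 48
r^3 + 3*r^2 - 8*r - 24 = (r + 3)*(r - 2*sqrt(2))*(r + 2*sqrt(2))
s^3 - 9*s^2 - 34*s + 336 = (s - 8)*(s - 7)*(s + 6)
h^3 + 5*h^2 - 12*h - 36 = (h - 3)*(h + 2)*(h + 6)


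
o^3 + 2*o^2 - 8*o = o*(o - 2)*(o + 4)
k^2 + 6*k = k*(k + 6)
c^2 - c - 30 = (c - 6)*(c + 5)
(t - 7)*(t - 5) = t^2 - 12*t + 35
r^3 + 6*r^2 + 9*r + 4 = (r + 1)^2*(r + 4)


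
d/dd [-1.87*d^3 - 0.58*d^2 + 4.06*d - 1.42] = -5.61*d^2 - 1.16*d + 4.06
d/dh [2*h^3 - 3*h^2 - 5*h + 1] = 6*h^2 - 6*h - 5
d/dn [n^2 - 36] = 2*n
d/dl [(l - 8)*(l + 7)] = 2*l - 1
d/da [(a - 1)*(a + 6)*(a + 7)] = 3*a^2 + 24*a + 29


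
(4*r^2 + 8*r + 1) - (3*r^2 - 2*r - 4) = r^2 + 10*r + 5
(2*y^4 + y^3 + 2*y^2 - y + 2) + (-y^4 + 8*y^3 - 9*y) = y^4 + 9*y^3 + 2*y^2 - 10*y + 2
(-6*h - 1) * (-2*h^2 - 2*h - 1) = 12*h^3 + 14*h^2 + 8*h + 1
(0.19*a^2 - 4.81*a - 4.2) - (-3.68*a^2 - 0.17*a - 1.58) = 3.87*a^2 - 4.64*a - 2.62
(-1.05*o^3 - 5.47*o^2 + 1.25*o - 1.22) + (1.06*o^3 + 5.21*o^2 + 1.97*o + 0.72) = 0.01*o^3 - 0.26*o^2 + 3.22*o - 0.5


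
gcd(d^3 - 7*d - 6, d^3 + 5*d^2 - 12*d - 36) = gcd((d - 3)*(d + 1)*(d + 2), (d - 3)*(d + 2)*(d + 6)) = d^2 - d - 6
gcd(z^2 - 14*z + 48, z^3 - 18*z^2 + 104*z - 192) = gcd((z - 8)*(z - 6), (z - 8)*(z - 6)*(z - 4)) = z^2 - 14*z + 48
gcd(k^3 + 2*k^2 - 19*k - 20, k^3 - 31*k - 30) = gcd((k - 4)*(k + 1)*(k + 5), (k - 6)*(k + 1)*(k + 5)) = k^2 + 6*k + 5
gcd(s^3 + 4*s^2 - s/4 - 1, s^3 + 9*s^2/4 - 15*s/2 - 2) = s + 4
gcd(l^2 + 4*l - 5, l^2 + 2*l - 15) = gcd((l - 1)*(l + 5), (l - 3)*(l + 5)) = l + 5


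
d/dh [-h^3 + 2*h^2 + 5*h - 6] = -3*h^2 + 4*h + 5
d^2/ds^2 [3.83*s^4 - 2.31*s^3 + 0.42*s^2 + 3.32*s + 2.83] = 45.96*s^2 - 13.86*s + 0.84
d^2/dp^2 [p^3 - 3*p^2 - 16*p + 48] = 6*p - 6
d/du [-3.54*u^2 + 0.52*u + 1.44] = 0.52 - 7.08*u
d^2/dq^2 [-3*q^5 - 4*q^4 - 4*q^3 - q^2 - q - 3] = -60*q^3 - 48*q^2 - 24*q - 2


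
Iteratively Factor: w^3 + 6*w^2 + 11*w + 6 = (w + 3)*(w^2 + 3*w + 2) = (w + 1)*(w + 3)*(w + 2)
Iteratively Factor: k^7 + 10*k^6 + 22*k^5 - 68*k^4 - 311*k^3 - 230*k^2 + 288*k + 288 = (k + 1)*(k^6 + 9*k^5 + 13*k^4 - 81*k^3 - 230*k^2 + 288) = (k + 1)*(k + 4)*(k^5 + 5*k^4 - 7*k^3 - 53*k^2 - 18*k + 72) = (k - 1)*(k + 1)*(k + 4)*(k^4 + 6*k^3 - k^2 - 54*k - 72) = (k - 1)*(k + 1)*(k + 3)*(k + 4)*(k^3 + 3*k^2 - 10*k - 24) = (k - 1)*(k + 1)*(k + 2)*(k + 3)*(k + 4)*(k^2 + k - 12) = (k - 1)*(k + 1)*(k + 2)*(k + 3)*(k + 4)^2*(k - 3)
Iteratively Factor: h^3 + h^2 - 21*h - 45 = (h - 5)*(h^2 + 6*h + 9) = (h - 5)*(h + 3)*(h + 3)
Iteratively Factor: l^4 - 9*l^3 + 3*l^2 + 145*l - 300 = (l + 4)*(l^3 - 13*l^2 + 55*l - 75) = (l - 5)*(l + 4)*(l^2 - 8*l + 15) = (l - 5)*(l - 3)*(l + 4)*(l - 5)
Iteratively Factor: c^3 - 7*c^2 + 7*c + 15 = (c + 1)*(c^2 - 8*c + 15) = (c - 3)*(c + 1)*(c - 5)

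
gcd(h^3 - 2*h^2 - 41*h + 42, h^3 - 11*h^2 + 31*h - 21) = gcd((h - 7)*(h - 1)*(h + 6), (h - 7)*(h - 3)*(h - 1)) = h^2 - 8*h + 7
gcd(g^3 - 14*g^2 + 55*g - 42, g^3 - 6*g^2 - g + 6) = g^2 - 7*g + 6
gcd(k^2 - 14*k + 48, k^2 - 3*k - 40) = k - 8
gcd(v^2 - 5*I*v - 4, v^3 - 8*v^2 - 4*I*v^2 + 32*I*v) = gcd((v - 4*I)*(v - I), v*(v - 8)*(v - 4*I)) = v - 4*I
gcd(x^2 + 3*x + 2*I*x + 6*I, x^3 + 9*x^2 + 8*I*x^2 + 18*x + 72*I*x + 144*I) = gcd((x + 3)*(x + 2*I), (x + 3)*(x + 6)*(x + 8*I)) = x + 3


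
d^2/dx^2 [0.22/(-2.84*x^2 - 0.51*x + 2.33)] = (3.548864*x^2 + 0.637296*x - 0.22*(5.68*x + 0.51)*(11.36*x + 1.02) - 2.911568)/(2.84*x^2 + 0.51*x - 2.33)^3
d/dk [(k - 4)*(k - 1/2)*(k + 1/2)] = 3*k^2 - 8*k - 1/4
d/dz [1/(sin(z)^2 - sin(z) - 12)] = (1 - 2*sin(z))*cos(z)/(sin(z) + cos(z)^2 + 11)^2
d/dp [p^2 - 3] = 2*p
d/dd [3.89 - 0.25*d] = -0.250000000000000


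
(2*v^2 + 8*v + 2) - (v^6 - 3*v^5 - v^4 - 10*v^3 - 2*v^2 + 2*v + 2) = -v^6 + 3*v^5 + v^4 + 10*v^3 + 4*v^2 + 6*v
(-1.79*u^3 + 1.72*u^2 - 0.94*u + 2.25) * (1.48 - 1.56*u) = 2.7924*u^4 - 5.3324*u^3 + 4.012*u^2 - 4.9012*u + 3.33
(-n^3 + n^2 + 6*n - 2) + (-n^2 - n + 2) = -n^3 + 5*n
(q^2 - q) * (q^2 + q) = q^4 - q^2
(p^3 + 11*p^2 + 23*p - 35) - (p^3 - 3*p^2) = 14*p^2 + 23*p - 35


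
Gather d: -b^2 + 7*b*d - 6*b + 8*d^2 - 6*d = -b^2 - 6*b + 8*d^2 + d*(7*b - 6)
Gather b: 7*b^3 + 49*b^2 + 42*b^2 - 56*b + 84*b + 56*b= 7*b^3 + 91*b^2 + 84*b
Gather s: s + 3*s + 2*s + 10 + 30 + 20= 6*s + 60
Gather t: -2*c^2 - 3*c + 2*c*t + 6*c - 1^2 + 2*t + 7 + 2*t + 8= -2*c^2 + 3*c + t*(2*c + 4) + 14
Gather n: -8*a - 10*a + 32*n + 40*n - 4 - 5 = -18*a + 72*n - 9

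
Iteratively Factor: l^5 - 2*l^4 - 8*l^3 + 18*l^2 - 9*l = (l - 3)*(l^4 + l^3 - 5*l^2 + 3*l) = l*(l - 3)*(l^3 + l^2 - 5*l + 3) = l*(l - 3)*(l - 1)*(l^2 + 2*l - 3) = l*(l - 3)*(l - 1)*(l + 3)*(l - 1)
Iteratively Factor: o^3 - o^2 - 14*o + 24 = (o - 3)*(o^2 + 2*o - 8) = (o - 3)*(o + 4)*(o - 2)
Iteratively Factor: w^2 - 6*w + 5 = (w - 1)*(w - 5)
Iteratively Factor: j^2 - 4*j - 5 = (j + 1)*(j - 5)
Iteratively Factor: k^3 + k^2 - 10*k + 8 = (k - 1)*(k^2 + 2*k - 8) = (k - 1)*(k + 4)*(k - 2)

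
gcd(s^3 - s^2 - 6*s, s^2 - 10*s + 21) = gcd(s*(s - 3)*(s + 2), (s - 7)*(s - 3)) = s - 3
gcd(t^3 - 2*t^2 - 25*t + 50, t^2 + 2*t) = 1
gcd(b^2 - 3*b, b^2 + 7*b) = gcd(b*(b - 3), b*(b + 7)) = b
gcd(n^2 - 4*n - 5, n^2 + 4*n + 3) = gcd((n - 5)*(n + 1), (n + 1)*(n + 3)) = n + 1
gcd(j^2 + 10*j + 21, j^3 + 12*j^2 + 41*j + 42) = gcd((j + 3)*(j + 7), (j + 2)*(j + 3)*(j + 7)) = j^2 + 10*j + 21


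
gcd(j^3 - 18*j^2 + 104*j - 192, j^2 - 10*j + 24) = j^2 - 10*j + 24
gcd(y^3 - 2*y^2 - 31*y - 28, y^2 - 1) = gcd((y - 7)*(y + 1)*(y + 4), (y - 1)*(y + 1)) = y + 1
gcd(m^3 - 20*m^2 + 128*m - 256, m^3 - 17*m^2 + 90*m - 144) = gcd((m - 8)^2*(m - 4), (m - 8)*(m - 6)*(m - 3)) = m - 8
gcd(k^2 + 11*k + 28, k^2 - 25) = 1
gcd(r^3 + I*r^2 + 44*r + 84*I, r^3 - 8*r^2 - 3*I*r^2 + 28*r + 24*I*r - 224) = r - 7*I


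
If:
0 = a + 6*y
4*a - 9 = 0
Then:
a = 9/4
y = -3/8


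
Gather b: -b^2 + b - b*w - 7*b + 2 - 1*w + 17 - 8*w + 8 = -b^2 + b*(-w - 6) - 9*w + 27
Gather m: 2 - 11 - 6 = -15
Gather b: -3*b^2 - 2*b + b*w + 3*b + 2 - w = -3*b^2 + b*(w + 1) - w + 2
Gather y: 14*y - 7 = 14*y - 7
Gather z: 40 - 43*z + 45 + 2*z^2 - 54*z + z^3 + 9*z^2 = z^3 + 11*z^2 - 97*z + 85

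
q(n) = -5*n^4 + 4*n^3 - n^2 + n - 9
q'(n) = -20*n^3 + 12*n^2 - 2*n + 1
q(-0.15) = -9.19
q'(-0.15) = 1.64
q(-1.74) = -80.67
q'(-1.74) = 146.17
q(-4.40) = -2247.54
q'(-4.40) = 1945.80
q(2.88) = -262.85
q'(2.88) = -382.98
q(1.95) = -53.49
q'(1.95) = -105.57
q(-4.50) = -2448.56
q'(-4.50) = 2075.50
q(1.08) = -10.85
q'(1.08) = -12.36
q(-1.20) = -28.92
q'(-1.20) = 55.24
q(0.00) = -9.00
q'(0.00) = 1.00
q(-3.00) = -534.00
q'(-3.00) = 655.00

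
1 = 1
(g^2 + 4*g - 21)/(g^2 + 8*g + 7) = (g - 3)/(g + 1)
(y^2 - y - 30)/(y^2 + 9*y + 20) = (y - 6)/(y + 4)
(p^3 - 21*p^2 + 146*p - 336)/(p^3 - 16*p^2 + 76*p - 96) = (p - 7)/(p - 2)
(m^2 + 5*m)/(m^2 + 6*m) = (m + 5)/(m + 6)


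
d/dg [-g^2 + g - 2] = 1 - 2*g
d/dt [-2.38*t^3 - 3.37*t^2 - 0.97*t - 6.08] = -7.14*t^2 - 6.74*t - 0.97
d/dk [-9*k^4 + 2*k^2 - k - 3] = -36*k^3 + 4*k - 1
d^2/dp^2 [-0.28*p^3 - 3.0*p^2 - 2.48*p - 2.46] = -1.68*p - 6.0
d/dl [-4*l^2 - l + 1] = -8*l - 1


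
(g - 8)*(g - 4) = g^2 - 12*g + 32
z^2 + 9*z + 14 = (z + 2)*(z + 7)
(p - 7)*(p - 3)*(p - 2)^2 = p^4 - 14*p^3 + 65*p^2 - 124*p + 84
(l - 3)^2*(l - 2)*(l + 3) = l^4 - 5*l^3 - 3*l^2 + 45*l - 54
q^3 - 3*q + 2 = (q - 1)^2*(q + 2)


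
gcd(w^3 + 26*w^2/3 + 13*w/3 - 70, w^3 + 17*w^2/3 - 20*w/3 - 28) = w^2 + 11*w/3 - 14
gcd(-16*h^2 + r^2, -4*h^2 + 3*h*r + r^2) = 4*h + r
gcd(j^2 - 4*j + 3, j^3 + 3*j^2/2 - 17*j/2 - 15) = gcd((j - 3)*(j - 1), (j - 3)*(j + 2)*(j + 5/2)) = j - 3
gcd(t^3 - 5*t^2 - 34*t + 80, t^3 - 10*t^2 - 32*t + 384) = t - 8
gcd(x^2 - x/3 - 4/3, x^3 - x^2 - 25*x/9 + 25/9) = 1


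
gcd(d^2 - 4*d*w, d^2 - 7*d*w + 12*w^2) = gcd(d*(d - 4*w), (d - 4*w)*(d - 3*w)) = -d + 4*w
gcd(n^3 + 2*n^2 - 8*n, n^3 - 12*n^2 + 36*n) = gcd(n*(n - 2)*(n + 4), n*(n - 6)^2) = n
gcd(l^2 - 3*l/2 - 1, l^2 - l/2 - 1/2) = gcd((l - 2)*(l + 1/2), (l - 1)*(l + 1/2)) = l + 1/2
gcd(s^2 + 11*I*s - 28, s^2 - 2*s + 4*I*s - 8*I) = s + 4*I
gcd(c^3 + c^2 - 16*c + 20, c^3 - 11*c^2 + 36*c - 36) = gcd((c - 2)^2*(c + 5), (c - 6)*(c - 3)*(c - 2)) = c - 2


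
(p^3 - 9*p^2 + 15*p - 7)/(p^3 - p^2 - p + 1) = (p - 7)/(p + 1)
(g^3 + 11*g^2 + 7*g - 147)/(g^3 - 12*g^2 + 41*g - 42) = (g^2 + 14*g + 49)/(g^2 - 9*g + 14)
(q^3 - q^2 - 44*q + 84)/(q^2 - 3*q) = (q^3 - q^2 - 44*q + 84)/(q*(q - 3))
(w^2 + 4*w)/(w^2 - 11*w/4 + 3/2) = 4*w*(w + 4)/(4*w^2 - 11*w + 6)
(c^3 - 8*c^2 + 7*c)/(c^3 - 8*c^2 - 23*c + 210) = c*(c - 1)/(c^2 - c - 30)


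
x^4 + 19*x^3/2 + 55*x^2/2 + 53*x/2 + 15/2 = (x + 1/2)*(x + 1)*(x + 3)*(x + 5)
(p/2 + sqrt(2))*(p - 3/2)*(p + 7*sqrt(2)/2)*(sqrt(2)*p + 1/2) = sqrt(2)*p^4/2 - 3*sqrt(2)*p^3/4 + 23*p^3/4 - 69*p^2/8 + 67*sqrt(2)*p^2/8 - 201*sqrt(2)*p/16 + 7*p/2 - 21/4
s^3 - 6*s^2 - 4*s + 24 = (s - 6)*(s - 2)*(s + 2)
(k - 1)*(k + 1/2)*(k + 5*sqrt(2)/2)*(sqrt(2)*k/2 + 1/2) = sqrt(2)*k^4/2 - sqrt(2)*k^3/4 + 3*k^3 - 3*k^2/2 + sqrt(2)*k^2 - 3*k/2 - 5*sqrt(2)*k/8 - 5*sqrt(2)/8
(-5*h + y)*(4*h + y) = -20*h^2 - h*y + y^2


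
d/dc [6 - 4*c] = -4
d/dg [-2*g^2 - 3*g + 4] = -4*g - 3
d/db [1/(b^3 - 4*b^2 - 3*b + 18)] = (-3*b^2 + 8*b + 3)/(b^3 - 4*b^2 - 3*b + 18)^2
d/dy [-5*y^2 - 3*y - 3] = -10*y - 3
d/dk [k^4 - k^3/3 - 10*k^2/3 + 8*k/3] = 4*k^3 - k^2 - 20*k/3 + 8/3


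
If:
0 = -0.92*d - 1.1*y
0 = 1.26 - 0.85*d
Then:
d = 1.48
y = -1.24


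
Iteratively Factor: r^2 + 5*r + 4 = (r + 1)*(r + 4)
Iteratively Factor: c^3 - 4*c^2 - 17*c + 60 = (c - 3)*(c^2 - c - 20) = (c - 5)*(c - 3)*(c + 4)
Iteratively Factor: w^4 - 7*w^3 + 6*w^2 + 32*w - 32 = (w - 1)*(w^3 - 6*w^2 + 32) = (w - 4)*(w - 1)*(w^2 - 2*w - 8) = (w - 4)*(w - 1)*(w + 2)*(w - 4)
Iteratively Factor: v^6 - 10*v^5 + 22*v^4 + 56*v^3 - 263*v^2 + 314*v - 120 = (v - 1)*(v^5 - 9*v^4 + 13*v^3 + 69*v^2 - 194*v + 120) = (v - 5)*(v - 1)*(v^4 - 4*v^3 - 7*v^2 + 34*v - 24) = (v - 5)*(v - 1)^2*(v^3 - 3*v^2 - 10*v + 24) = (v - 5)*(v - 2)*(v - 1)^2*(v^2 - v - 12) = (v - 5)*(v - 2)*(v - 1)^2*(v + 3)*(v - 4)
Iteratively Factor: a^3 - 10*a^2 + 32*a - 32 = (a - 4)*(a^2 - 6*a + 8) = (a - 4)^2*(a - 2)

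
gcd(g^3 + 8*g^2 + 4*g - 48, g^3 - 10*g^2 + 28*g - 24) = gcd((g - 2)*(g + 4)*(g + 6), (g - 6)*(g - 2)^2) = g - 2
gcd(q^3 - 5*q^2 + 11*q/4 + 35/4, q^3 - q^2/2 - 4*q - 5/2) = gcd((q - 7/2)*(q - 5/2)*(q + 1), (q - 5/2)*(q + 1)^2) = q^2 - 3*q/2 - 5/2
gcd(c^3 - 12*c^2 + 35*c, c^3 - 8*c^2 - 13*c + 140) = c^2 - 12*c + 35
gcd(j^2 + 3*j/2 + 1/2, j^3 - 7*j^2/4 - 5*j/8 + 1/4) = j + 1/2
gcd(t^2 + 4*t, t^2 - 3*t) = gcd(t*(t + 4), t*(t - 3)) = t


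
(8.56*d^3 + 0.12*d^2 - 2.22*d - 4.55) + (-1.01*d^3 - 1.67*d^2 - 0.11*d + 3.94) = 7.55*d^3 - 1.55*d^2 - 2.33*d - 0.61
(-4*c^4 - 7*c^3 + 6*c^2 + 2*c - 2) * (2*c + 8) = -8*c^5 - 46*c^4 - 44*c^3 + 52*c^2 + 12*c - 16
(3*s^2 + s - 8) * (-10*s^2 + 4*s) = -30*s^4 + 2*s^3 + 84*s^2 - 32*s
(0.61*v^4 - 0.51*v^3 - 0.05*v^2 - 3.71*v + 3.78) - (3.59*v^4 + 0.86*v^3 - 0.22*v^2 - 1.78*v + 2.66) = -2.98*v^4 - 1.37*v^3 + 0.17*v^2 - 1.93*v + 1.12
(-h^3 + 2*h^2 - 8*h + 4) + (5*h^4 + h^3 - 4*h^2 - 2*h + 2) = 5*h^4 - 2*h^2 - 10*h + 6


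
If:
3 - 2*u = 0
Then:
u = 3/2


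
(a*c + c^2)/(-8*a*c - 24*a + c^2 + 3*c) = c*(-a - c)/(8*a*c + 24*a - c^2 - 3*c)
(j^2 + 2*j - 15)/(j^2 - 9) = (j + 5)/(j + 3)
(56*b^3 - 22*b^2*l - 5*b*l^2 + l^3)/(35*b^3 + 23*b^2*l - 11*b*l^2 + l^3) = (8*b^2 - 2*b*l - l^2)/(5*b^2 + 4*b*l - l^2)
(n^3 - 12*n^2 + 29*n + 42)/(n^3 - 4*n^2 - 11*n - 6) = (n - 7)/(n + 1)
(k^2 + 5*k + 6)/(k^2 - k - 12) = (k + 2)/(k - 4)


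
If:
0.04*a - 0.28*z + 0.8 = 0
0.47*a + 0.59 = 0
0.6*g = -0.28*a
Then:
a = -1.26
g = 0.59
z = 2.68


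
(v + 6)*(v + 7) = v^2 + 13*v + 42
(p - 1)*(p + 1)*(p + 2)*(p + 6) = p^4 + 8*p^3 + 11*p^2 - 8*p - 12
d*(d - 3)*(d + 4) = d^3 + d^2 - 12*d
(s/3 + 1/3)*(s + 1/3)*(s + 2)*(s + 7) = s^4/3 + 31*s^3/9 + 79*s^2/9 + 65*s/9 + 14/9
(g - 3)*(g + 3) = g^2 - 9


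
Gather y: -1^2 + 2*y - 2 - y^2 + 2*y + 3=-y^2 + 4*y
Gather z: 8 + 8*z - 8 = 8*z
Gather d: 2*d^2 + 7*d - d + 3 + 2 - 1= 2*d^2 + 6*d + 4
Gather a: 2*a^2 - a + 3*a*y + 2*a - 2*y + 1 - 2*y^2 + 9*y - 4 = 2*a^2 + a*(3*y + 1) - 2*y^2 + 7*y - 3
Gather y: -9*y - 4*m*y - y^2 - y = -y^2 + y*(-4*m - 10)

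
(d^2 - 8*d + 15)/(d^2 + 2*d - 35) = (d - 3)/(d + 7)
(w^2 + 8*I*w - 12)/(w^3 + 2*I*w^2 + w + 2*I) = (w + 6*I)/(w^2 + 1)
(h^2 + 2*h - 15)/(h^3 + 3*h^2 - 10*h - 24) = (h + 5)/(h^2 + 6*h + 8)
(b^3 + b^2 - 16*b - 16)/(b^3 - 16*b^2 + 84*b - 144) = (b^2 + 5*b + 4)/(b^2 - 12*b + 36)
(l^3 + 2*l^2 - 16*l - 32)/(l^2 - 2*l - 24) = (l^2 - 2*l - 8)/(l - 6)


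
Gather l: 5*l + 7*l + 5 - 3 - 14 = 12*l - 12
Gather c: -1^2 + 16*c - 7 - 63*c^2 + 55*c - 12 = -63*c^2 + 71*c - 20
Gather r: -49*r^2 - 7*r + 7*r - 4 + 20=16 - 49*r^2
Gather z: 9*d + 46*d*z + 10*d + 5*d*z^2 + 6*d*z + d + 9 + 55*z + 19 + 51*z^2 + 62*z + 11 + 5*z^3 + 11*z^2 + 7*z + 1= 20*d + 5*z^3 + z^2*(5*d + 62) + z*(52*d + 124) + 40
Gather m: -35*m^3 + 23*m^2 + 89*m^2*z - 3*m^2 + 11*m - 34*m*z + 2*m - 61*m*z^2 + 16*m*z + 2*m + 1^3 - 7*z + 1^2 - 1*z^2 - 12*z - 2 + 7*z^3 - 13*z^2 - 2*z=-35*m^3 + m^2*(89*z + 20) + m*(-61*z^2 - 18*z + 15) + 7*z^3 - 14*z^2 - 21*z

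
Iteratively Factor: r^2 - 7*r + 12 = (r - 3)*(r - 4)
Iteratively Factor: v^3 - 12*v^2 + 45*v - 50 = (v - 2)*(v^2 - 10*v + 25) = (v - 5)*(v - 2)*(v - 5)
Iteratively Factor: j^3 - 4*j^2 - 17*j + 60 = (j - 5)*(j^2 + j - 12) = (j - 5)*(j - 3)*(j + 4)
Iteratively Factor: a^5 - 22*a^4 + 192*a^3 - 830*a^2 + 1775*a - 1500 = (a - 3)*(a^4 - 19*a^3 + 135*a^2 - 425*a + 500) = (a - 4)*(a - 3)*(a^3 - 15*a^2 + 75*a - 125) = (a - 5)*(a - 4)*(a - 3)*(a^2 - 10*a + 25) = (a - 5)^2*(a - 4)*(a - 3)*(a - 5)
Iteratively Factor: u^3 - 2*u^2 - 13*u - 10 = (u - 5)*(u^2 + 3*u + 2) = (u - 5)*(u + 1)*(u + 2)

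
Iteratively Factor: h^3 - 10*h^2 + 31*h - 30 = (h - 3)*(h^2 - 7*h + 10) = (h - 5)*(h - 3)*(h - 2)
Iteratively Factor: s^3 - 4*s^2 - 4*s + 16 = (s - 4)*(s^2 - 4) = (s - 4)*(s + 2)*(s - 2)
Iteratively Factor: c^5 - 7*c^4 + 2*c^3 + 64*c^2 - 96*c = (c)*(c^4 - 7*c^3 + 2*c^2 + 64*c - 96) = c*(c - 4)*(c^3 - 3*c^2 - 10*c + 24) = c*(c - 4)*(c + 3)*(c^2 - 6*c + 8) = c*(c - 4)^2*(c + 3)*(c - 2)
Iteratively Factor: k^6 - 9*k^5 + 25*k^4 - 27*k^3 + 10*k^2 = (k)*(k^5 - 9*k^4 + 25*k^3 - 27*k^2 + 10*k) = k*(k - 5)*(k^4 - 4*k^3 + 5*k^2 - 2*k) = k*(k - 5)*(k - 1)*(k^3 - 3*k^2 + 2*k) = k*(k - 5)*(k - 1)^2*(k^2 - 2*k) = k*(k - 5)*(k - 2)*(k - 1)^2*(k)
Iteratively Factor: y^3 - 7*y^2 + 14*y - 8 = (y - 2)*(y^2 - 5*y + 4) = (y - 4)*(y - 2)*(y - 1)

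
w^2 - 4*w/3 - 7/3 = (w - 7/3)*(w + 1)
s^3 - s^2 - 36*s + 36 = (s - 6)*(s - 1)*(s + 6)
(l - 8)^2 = l^2 - 16*l + 64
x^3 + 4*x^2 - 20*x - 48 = (x - 4)*(x + 2)*(x + 6)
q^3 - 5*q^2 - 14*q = q*(q - 7)*(q + 2)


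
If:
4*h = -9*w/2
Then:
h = -9*w/8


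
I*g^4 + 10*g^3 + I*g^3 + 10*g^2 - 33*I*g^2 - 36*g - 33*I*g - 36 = (g - 4*I)*(g - 3*I)^2*(I*g + I)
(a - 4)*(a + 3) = a^2 - a - 12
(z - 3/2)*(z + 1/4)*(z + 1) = z^3 - z^2/4 - 13*z/8 - 3/8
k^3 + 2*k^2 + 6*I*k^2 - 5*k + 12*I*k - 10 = (k + 2)*(k + I)*(k + 5*I)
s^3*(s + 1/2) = s^4 + s^3/2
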